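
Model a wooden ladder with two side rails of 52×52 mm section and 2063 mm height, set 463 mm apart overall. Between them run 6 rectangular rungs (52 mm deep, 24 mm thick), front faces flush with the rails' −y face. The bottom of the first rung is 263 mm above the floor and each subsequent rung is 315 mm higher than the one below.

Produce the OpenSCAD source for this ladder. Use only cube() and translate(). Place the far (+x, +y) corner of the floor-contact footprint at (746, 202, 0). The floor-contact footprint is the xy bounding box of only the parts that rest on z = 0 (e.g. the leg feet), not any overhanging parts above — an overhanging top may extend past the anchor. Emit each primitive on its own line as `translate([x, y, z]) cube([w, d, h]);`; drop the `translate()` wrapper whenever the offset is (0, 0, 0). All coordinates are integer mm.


translate([283, 150, 0]) cube([52, 52, 2063]);
translate([694, 150, 0]) cube([52, 52, 2063]);
translate([335, 150, 263]) cube([359, 52, 24]);
translate([335, 150, 578]) cube([359, 52, 24]);
translate([335, 150, 893]) cube([359, 52, 24]);
translate([335, 150, 1208]) cube([359, 52, 24]);
translate([335, 150, 1523]) cube([359, 52, 24]);
translate([335, 150, 1838]) cube([359, 52, 24]);


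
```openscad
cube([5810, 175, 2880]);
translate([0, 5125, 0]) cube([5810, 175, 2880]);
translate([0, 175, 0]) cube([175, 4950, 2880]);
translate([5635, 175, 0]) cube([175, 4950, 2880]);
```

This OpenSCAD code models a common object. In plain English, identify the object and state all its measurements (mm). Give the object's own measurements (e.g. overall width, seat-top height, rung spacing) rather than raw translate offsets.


The wall frame of a small rectangular building: four walls, each 2880 mm tall and 175 mm thick, enclosing a footprint 5810 mm (x) by 5300 mm (y) outside-to-outside, with no floor or roof. The front and back walls (the −y and +y sides) span the full width; the two side walls fit between them.


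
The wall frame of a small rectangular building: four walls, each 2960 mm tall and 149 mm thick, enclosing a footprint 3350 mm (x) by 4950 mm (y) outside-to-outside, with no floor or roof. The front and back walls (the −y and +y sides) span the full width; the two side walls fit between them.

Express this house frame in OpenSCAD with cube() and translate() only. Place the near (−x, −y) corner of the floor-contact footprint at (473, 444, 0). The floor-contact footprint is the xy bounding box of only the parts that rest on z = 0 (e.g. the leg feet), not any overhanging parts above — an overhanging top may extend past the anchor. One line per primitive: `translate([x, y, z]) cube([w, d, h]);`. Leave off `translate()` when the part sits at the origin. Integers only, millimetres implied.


translate([473, 444, 0]) cube([3350, 149, 2960]);
translate([473, 5245, 0]) cube([3350, 149, 2960]);
translate([473, 593, 0]) cube([149, 4652, 2960]);
translate([3674, 593, 0]) cube([149, 4652, 2960]);


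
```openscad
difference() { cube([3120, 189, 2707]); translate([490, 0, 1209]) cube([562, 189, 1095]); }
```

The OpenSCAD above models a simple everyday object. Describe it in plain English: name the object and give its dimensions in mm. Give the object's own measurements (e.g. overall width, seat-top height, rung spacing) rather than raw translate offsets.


A wall 3120 mm long (x), 189 mm thick (y), 2707 mm tall, with a rectangular window opening cut through it. The opening is 562 mm wide and 1095 mm tall; its sill is at z = 1209 mm and its near (−x) edge is 490 mm from the wall's −x end. The opening passes through the full wall thickness.


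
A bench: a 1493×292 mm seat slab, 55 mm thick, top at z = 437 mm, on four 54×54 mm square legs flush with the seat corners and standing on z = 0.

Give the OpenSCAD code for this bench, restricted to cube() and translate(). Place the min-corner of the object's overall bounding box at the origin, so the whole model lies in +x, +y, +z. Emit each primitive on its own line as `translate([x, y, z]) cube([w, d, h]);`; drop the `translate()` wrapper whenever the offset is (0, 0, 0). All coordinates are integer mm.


translate([0, 0, 382]) cube([1493, 292, 55]);
cube([54, 54, 382]);
translate([0, 238, 0]) cube([54, 54, 382]);
translate([1439, 0, 0]) cube([54, 54, 382]);
translate([1439, 238, 0]) cube([54, 54, 382]);


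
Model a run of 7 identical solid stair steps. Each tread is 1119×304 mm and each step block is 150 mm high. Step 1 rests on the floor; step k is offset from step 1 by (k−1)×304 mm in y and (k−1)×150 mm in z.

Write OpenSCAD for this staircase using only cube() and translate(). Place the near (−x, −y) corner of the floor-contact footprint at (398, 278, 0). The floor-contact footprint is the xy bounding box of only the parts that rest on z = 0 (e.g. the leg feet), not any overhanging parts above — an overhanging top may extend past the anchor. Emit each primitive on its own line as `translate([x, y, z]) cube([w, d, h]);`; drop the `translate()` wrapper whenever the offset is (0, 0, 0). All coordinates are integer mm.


translate([398, 278, 0]) cube([1119, 304, 150]);
translate([398, 582, 150]) cube([1119, 304, 150]);
translate([398, 886, 300]) cube([1119, 304, 150]);
translate([398, 1190, 450]) cube([1119, 304, 150]);
translate([398, 1494, 600]) cube([1119, 304, 150]);
translate([398, 1798, 750]) cube([1119, 304, 150]);
translate([398, 2102, 900]) cube([1119, 304, 150]);


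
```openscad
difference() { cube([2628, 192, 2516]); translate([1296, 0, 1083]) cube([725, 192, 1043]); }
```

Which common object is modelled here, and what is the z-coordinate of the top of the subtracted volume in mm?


A wall with a window opening. The window head height is 2126 mm.

A wall with a rectangular opening subtracted — a window. Sill at z = 1083, opening 1043 mm tall, so the head is at 1083 + 1043 = 2126 mm.


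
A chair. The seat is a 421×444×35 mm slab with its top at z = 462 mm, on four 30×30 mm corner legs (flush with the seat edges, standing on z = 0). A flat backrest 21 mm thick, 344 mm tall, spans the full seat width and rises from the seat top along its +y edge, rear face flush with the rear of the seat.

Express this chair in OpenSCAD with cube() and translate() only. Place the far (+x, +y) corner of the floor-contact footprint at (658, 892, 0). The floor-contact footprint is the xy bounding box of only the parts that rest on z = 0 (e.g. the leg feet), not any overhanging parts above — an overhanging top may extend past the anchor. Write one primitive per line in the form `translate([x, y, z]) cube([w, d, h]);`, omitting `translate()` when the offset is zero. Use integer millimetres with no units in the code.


// leg_h = 462 - 35 = 427
translate([237, 448, 427]) cube([421, 444, 35]);
translate([237, 448, 0]) cube([30, 30, 427]);
translate([628, 448, 0]) cube([30, 30, 427]);
translate([237, 862, 0]) cube([30, 30, 427]);
translate([628, 862, 0]) cube([30, 30, 427]);
translate([237, 871, 462]) cube([421, 21, 344]);


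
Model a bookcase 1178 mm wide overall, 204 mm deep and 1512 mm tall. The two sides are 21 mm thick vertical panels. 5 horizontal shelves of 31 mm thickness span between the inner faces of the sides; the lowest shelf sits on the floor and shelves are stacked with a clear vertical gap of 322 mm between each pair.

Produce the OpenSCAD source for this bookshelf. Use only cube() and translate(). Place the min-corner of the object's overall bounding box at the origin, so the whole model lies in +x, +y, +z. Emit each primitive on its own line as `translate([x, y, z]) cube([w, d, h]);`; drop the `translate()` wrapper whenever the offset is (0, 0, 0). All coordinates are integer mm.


cube([21, 204, 1512]);
translate([1157, 0, 0]) cube([21, 204, 1512]);
translate([21, 0, 0]) cube([1136, 204, 31]);
translate([21, 0, 353]) cube([1136, 204, 31]);
translate([21, 0, 706]) cube([1136, 204, 31]);
translate([21, 0, 1059]) cube([1136, 204, 31]);
translate([21, 0, 1412]) cube([1136, 204, 31]);


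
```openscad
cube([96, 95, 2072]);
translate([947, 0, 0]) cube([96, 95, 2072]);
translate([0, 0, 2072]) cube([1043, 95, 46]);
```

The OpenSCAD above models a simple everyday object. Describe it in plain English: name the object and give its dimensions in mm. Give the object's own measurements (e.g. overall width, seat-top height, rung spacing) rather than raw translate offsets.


A door frame. The clear opening is 851 mm wide and 2072 mm high. Two 96 mm wide jambs, 95 mm deep, stand either side of the opening from the floor to the top of the opening. A 46 mm thick head sits across the top of both jambs, spanning the full outside width of the frame.


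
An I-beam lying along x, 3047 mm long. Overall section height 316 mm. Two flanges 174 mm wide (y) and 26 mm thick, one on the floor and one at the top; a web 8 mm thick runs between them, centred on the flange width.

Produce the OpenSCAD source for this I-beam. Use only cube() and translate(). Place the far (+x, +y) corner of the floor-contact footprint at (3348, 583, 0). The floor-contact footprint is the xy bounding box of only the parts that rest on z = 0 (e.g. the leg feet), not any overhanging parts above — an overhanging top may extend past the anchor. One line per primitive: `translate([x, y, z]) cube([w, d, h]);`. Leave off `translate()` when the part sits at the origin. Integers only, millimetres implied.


translate([301, 409, 0]) cube([3047, 174, 26]);
translate([301, 492, 26]) cube([3047, 8, 264]);
translate([301, 409, 290]) cube([3047, 174, 26]);


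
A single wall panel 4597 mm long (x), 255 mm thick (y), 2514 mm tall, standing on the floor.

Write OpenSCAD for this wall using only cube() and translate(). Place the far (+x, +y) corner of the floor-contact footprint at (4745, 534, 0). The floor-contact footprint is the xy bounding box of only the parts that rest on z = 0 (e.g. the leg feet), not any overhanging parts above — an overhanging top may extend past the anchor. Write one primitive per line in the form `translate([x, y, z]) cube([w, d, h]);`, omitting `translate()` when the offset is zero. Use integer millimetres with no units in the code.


translate([148, 279, 0]) cube([4597, 255, 2514]);


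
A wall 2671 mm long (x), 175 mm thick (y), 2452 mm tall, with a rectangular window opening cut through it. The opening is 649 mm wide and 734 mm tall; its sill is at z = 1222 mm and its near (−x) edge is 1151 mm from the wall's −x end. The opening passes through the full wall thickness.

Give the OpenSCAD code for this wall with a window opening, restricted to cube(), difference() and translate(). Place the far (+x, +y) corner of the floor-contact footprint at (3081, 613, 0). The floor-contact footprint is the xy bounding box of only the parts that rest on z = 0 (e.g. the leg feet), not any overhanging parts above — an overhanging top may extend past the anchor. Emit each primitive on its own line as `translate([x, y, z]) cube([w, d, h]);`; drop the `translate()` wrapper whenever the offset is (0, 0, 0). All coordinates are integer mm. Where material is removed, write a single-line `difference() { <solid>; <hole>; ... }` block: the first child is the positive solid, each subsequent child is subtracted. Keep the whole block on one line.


difference() { translate([410, 438, 0]) cube([2671, 175, 2452]); translate([1561, 438, 1222]) cube([649, 175, 734]); }


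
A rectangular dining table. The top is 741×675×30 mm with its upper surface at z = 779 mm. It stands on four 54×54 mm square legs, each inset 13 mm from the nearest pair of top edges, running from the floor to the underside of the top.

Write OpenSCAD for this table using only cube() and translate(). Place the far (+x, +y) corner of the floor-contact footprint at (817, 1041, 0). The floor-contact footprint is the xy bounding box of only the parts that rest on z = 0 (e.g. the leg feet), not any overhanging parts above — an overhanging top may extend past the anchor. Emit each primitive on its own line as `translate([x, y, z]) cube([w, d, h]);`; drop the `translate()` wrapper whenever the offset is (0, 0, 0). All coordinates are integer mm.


translate([89, 379, 749]) cube([741, 675, 30]);
translate([102, 392, 0]) cube([54, 54, 749]);
translate([763, 392, 0]) cube([54, 54, 749]);
translate([102, 987, 0]) cube([54, 54, 749]);
translate([763, 987, 0]) cube([54, 54, 749]);


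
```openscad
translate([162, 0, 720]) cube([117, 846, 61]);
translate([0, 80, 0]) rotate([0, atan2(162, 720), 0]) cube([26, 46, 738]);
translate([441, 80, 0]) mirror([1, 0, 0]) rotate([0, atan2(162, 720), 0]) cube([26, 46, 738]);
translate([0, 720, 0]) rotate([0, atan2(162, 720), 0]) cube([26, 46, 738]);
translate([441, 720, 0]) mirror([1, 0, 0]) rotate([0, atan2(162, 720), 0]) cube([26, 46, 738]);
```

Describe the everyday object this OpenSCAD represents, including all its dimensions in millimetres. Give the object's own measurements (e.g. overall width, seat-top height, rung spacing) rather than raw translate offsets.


A sawhorse. A 117×846×61 mm beam (x, y, z) sits on two A-frame leg pairs. Each pair is two raked legs of 26×46 mm section (46 mm along y) splaying symmetrically in x. Each leg rises 720 mm vertically over 162 mm of horizontal reach and is 738 mm long along its own axis. Every leg's outer bottom edge rests on the floor and its outer top edge meets a bottom edge of the beam — the left legs (tilting toward +x) meet the beam's −x bottom edge, the right legs (their mirror images, tilting toward −x) meet its +x bottom edge — so the leg tops tuck under the beam, the beam's underside is 720 mm above the floor, and the feet are 441 mm apart outside-to-outside with the beam centred between them. The two leg pairs are set in 80 mm from either end of the beam.


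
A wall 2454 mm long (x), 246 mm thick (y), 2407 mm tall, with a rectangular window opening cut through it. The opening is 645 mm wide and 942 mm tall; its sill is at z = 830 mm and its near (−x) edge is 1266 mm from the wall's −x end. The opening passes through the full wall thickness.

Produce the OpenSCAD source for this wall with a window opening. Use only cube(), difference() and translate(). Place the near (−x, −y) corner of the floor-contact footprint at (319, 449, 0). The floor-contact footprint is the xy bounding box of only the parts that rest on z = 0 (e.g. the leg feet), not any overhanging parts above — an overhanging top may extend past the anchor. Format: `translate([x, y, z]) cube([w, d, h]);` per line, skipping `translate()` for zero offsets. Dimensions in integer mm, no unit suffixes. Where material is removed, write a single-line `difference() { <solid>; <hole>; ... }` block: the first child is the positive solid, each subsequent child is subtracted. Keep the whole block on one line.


difference() { translate([319, 449, 0]) cube([2454, 246, 2407]); translate([1585, 449, 830]) cube([645, 246, 942]); }


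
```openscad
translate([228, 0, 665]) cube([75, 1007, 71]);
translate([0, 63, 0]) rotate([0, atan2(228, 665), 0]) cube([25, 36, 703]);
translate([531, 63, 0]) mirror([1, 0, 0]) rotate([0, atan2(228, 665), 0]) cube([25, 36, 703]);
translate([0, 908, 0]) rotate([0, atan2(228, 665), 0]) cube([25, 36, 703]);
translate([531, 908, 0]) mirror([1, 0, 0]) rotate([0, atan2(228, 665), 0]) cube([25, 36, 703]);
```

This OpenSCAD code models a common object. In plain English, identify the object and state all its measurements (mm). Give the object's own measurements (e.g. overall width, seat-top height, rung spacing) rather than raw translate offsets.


A sawhorse. A 75×1007×71 mm beam (x, y, z) sits on two A-frame leg pairs. Each pair is two raked legs of 25×36 mm section (36 mm along y) splaying symmetrically in x. Each leg rises 665 mm vertically over 228 mm of horizontal reach and is 703 mm long along its own axis. Every leg's outer bottom edge rests on the floor and its outer top edge meets a bottom edge of the beam — the left legs (tilting toward +x) meet the beam's −x bottom edge, the right legs (their mirror images, tilting toward −x) meet its +x bottom edge — so the leg tops tuck under the beam, the beam's underside is 665 mm above the floor, and the feet are 531 mm apart outside-to-outside with the beam centred between them. The two leg pairs are set in 63 mm from either end of the beam.


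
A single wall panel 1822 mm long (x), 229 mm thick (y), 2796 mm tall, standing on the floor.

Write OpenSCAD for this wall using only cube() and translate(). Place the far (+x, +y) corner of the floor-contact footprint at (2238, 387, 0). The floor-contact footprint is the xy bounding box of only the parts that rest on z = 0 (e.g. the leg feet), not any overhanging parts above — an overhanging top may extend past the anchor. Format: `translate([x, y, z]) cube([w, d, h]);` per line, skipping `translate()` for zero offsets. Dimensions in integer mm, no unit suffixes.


translate([416, 158, 0]) cube([1822, 229, 2796]);


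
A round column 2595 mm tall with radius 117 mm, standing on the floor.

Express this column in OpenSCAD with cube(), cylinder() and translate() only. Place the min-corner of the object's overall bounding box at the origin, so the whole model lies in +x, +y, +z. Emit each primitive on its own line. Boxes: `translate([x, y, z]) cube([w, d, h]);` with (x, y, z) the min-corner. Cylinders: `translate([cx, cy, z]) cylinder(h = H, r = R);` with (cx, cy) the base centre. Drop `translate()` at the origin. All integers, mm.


translate([117, 117, 0]) cylinder(h = 2595, r = 117);


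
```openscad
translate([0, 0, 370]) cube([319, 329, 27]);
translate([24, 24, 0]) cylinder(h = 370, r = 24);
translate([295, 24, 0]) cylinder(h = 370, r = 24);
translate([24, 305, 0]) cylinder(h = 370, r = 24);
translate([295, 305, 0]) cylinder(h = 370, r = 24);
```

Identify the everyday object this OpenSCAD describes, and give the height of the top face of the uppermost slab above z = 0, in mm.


A stool. The seat height is 397 mm.

A 319×329×27 slab at z = 370 on four corner cylinders — a stool. The seat top is 370 + 27 = 397 mm.


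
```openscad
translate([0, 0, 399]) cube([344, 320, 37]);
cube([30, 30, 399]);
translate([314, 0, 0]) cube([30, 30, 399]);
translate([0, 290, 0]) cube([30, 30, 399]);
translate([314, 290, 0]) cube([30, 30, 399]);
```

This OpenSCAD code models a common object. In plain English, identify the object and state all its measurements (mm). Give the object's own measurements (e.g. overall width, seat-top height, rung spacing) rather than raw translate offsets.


A simple wooden stool: a rectangular seat 344 mm (x) by 320 mm (y), 37 mm thick, top face at z = 436 mm, on four square legs, each 30×30 mm in cross-section. The legs rest on z = 0, each flush with a corner of the seat.


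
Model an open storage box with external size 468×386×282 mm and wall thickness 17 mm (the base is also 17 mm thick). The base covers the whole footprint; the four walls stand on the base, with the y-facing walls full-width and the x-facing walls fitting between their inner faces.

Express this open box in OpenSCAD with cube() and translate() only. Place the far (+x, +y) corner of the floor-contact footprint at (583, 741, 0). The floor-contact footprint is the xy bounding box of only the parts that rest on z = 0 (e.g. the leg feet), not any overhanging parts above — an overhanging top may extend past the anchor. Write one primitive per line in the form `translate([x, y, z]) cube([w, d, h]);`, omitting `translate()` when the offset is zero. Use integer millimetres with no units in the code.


translate([115, 355, 0]) cube([468, 386, 17]);
translate([115, 355, 17]) cube([468, 17, 265]);
translate([115, 724, 17]) cube([468, 17, 265]);
translate([115, 372, 17]) cube([17, 352, 265]);
translate([566, 372, 17]) cube([17, 352, 265]);


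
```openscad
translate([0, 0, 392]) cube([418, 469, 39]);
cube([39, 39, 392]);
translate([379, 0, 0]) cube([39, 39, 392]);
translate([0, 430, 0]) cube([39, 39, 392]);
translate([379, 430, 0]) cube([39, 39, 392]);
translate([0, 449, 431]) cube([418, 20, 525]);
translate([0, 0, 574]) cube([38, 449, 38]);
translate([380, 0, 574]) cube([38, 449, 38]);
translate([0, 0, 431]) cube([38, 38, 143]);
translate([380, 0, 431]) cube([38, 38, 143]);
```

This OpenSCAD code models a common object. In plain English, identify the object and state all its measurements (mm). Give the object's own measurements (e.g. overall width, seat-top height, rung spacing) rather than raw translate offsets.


A chair. The seat is a 418×469×39 mm slab with its top at z = 431 mm, on four 39×39 mm corner legs (flush with the seat edges, standing on z = 0). A flat backrest 20 mm thick, 525 mm tall, spans the full seat width and rises from the seat top along its +y edge, rear face flush with the rear of the seat. Two armrests of 38×38 mm section run along each side from the seat's front edge to the front of the backrest, top faces 181 mm above the seat top and outer faces flush with the seat's x-edges; a 38×38 mm post under the front of each armrest stands on the seat at the front corner.


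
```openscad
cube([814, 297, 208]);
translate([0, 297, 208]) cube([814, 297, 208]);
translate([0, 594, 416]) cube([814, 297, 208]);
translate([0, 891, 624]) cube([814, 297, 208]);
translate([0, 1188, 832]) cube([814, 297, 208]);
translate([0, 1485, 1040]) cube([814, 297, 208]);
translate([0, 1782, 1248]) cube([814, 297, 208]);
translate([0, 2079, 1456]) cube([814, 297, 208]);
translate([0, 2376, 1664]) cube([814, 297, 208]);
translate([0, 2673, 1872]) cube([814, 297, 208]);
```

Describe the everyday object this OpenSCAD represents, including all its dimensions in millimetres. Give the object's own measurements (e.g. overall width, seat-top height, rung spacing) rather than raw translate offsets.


A straight staircase of 10 solid steps. Each step is 814 mm wide (x), 297 mm deep (y, the going) and 208 mm tall (the rise). The first step rests on the floor; each subsequent step sits one going further in +y and one rise higher in +z, directly behind and above the previous step with no overlap.


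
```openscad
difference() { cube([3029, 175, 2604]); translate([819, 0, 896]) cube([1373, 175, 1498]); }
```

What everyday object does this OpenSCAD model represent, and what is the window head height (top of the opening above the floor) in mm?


A wall with a window opening. The window head height is 2394 mm.

A wall with a rectangular opening subtracted — a window. Sill at z = 896, opening 1498 mm tall, so the head is at 896 + 1498 = 2394 mm.


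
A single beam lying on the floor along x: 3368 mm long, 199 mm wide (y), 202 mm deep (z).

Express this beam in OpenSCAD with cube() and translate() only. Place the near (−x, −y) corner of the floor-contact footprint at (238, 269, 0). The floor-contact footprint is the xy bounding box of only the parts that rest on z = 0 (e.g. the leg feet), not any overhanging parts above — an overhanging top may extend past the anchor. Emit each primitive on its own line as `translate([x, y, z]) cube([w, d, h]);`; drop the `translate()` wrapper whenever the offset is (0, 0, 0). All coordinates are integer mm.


translate([238, 269, 0]) cube([3368, 199, 202]);


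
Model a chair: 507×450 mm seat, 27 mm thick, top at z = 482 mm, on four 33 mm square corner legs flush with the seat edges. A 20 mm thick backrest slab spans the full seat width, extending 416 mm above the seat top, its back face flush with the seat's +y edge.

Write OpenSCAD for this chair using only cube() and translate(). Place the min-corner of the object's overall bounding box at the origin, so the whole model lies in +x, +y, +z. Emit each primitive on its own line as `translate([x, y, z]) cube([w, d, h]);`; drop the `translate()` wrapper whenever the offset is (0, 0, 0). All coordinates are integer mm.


translate([0, 0, 455]) cube([507, 450, 27]);
cube([33, 33, 455]);
translate([474, 0, 0]) cube([33, 33, 455]);
translate([0, 417, 0]) cube([33, 33, 455]);
translate([474, 417, 0]) cube([33, 33, 455]);
translate([0, 430, 482]) cube([507, 20, 416]);


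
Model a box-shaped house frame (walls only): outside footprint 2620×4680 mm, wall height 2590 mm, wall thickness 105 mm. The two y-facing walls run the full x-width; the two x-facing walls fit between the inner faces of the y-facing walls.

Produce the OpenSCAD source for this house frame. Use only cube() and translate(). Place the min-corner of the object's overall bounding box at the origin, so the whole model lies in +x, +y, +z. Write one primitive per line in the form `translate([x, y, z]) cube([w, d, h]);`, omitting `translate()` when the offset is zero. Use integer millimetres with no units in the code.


cube([2620, 105, 2590]);
translate([0, 4575, 0]) cube([2620, 105, 2590]);
translate([0, 105, 0]) cube([105, 4470, 2590]);
translate([2515, 105, 0]) cube([105, 4470, 2590]);


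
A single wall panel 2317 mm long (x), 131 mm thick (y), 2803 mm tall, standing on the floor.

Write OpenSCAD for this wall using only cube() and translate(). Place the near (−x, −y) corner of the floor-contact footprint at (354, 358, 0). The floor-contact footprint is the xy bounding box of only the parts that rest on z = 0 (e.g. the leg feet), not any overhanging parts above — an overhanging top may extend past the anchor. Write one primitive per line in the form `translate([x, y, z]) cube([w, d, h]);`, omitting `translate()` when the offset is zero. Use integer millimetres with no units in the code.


translate([354, 358, 0]) cube([2317, 131, 2803]);


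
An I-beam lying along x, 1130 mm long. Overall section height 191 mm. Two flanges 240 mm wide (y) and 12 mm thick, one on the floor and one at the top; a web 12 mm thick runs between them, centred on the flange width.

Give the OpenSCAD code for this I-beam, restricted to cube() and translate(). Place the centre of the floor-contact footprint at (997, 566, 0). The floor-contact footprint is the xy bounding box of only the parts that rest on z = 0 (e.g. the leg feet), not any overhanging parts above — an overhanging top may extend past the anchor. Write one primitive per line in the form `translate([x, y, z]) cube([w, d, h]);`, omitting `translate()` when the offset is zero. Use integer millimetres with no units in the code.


translate([432, 446, 0]) cube([1130, 240, 12]);
translate([432, 560, 12]) cube([1130, 12, 167]);
translate([432, 446, 179]) cube([1130, 240, 12]);


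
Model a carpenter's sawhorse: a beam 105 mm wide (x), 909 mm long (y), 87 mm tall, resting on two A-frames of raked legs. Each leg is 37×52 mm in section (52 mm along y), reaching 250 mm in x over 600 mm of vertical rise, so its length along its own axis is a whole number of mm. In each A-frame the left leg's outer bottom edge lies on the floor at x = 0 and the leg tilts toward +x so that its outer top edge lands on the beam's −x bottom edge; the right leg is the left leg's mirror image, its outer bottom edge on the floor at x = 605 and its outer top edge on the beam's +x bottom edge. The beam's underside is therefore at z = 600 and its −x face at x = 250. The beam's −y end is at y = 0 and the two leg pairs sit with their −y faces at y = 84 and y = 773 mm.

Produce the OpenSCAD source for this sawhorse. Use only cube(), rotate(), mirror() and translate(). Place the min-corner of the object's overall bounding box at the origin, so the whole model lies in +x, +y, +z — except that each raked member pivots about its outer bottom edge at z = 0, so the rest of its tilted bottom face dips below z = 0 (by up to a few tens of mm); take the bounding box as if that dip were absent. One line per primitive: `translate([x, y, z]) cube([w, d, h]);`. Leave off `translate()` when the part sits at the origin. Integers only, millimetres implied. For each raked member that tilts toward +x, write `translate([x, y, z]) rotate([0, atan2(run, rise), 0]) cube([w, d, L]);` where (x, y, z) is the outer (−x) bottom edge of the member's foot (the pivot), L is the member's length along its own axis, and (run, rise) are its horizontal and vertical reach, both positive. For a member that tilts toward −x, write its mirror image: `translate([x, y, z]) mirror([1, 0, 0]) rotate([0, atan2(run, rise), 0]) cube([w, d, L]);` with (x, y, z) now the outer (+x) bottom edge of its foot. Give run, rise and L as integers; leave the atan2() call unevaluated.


translate([250, 0, 600]) cube([105, 909, 87]);
translate([0, 84, 0]) rotate([0, atan2(250, 600), 0]) cube([37, 52, 650]);
translate([605, 84, 0]) mirror([1, 0, 0]) rotate([0, atan2(250, 600), 0]) cube([37, 52, 650]);
translate([0, 773, 0]) rotate([0, atan2(250, 600), 0]) cube([37, 52, 650]);
translate([605, 773, 0]) mirror([1, 0, 0]) rotate([0, atan2(250, 600), 0]) cube([37, 52, 650]);


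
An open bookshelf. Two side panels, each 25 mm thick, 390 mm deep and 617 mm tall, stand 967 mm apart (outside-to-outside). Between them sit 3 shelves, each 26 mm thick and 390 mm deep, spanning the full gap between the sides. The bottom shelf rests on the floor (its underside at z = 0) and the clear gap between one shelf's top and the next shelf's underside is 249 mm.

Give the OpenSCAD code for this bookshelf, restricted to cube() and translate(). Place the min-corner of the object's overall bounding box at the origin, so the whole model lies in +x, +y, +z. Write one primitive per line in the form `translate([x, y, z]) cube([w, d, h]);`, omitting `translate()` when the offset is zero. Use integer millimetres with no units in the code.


cube([25, 390, 617]);
translate([942, 0, 0]) cube([25, 390, 617]);
translate([25, 0, 0]) cube([917, 390, 26]);
translate([25, 0, 275]) cube([917, 390, 26]);
translate([25, 0, 550]) cube([917, 390, 26]);


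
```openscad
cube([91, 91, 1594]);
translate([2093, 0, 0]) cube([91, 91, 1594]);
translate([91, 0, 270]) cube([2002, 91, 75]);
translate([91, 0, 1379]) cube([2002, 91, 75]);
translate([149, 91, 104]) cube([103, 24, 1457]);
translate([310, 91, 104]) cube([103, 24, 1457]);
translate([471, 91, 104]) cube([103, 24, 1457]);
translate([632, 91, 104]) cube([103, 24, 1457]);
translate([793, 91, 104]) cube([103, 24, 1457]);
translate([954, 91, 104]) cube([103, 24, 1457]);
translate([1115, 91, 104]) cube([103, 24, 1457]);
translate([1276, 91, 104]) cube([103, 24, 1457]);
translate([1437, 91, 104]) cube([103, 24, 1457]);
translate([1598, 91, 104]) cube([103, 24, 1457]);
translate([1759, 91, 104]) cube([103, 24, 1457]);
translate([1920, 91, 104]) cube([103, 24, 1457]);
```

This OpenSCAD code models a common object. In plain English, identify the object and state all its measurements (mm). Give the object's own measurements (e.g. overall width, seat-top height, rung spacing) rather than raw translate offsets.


A fence section. Two 91×91 mm posts, 1594 mm tall, stand on the floor with a clear span of 2002 mm between their inner faces. Two horizontal rails of 91×75 mm section span the gap between the posts with their undersides at z = 270 mm and z = 1379 mm, flush with the posts' −y face. 12 pickets, each 103 mm wide, 24 mm thick and 1457 mm tall, are fixed to the +y face of the rails with their bottoms at z = 104 mm, spaced across the span with a 58 mm gap after the −x post and between neighbouring pickets, with 70 mm left before the +x post.


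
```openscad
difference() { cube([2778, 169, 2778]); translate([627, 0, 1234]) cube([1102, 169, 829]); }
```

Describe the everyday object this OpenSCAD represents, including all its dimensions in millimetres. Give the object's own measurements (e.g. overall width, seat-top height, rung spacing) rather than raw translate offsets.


A wall 2778 mm long (x), 169 mm thick (y), 2778 mm tall, with a rectangular window opening cut through it. The opening is 1102 mm wide and 829 mm tall; its sill is at z = 1234 mm and its near (−x) edge is 627 mm from the wall's −x end. The opening passes through the full wall thickness.


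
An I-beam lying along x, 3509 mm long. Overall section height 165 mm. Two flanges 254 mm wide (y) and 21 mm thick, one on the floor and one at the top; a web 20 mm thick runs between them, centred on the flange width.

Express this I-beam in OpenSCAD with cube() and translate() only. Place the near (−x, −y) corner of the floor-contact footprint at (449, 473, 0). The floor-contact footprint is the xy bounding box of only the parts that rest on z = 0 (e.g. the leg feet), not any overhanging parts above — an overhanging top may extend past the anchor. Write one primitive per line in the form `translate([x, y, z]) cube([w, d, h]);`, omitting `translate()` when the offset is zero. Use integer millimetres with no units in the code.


translate([449, 473, 0]) cube([3509, 254, 21]);
translate([449, 590, 21]) cube([3509, 20, 123]);
translate([449, 473, 144]) cube([3509, 254, 21]);


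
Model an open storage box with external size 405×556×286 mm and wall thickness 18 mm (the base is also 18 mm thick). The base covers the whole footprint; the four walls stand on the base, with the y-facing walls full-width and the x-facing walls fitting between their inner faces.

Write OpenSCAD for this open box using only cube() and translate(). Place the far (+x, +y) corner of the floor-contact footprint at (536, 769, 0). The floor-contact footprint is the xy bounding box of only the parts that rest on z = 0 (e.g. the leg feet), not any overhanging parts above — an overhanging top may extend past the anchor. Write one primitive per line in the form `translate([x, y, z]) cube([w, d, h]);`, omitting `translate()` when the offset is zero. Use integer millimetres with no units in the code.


translate([131, 213, 0]) cube([405, 556, 18]);
translate([131, 213, 18]) cube([405, 18, 268]);
translate([131, 751, 18]) cube([405, 18, 268]);
translate([131, 231, 18]) cube([18, 520, 268]);
translate([518, 231, 18]) cube([18, 520, 268]);


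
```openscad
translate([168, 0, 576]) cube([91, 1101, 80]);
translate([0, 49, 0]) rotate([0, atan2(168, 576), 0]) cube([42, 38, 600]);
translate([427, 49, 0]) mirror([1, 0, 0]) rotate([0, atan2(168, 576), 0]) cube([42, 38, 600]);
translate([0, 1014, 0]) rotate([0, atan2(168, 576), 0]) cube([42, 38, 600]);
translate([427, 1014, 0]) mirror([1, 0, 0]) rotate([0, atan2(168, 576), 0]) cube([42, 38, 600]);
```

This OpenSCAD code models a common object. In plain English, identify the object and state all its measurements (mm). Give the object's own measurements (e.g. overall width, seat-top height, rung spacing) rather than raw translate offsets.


A sawhorse. A 91×1101×80 mm beam (x, y, z) sits on two A-frame leg pairs. Each pair is two raked legs of 42×38 mm section (38 mm along y) splaying symmetrically in x. Each leg rises 576 mm vertically over 168 mm of horizontal reach and is 600 mm long along its own axis. Every leg's outer bottom edge rests on the floor and its outer top edge meets a bottom edge of the beam — the left legs (tilting toward +x) meet the beam's −x bottom edge, the right legs (their mirror images, tilting toward −x) meet its +x bottom edge — so the leg tops tuck under the beam, the beam's underside is 576 mm above the floor, and the feet are 427 mm apart outside-to-outside with the beam centred between them. The two leg pairs are set in 49 mm from either end of the beam.


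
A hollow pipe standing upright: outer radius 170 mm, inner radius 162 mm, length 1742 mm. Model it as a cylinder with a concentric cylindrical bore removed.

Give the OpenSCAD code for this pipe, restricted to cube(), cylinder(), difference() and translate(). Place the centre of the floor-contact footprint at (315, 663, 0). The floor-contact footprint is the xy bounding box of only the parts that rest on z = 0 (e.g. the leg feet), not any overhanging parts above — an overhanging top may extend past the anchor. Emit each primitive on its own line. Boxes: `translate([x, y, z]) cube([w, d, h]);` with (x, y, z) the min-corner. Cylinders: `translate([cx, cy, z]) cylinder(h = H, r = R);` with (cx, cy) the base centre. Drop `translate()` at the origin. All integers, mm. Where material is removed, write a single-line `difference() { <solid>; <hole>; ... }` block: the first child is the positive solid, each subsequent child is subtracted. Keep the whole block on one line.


difference() { translate([315, 663, 0]) cylinder(h = 1742, r = 170); translate([315, 663, 0]) cylinder(h = 1742, r = 162); }


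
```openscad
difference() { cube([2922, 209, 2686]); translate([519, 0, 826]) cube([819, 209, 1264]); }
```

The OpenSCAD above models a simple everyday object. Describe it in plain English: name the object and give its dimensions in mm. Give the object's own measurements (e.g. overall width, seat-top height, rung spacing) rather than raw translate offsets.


A wall 2922 mm long (x), 209 mm thick (y), 2686 mm tall, with a rectangular window opening cut through it. The opening is 819 mm wide and 1264 mm tall; its sill is at z = 826 mm and its near (−x) edge is 519 mm from the wall's −x end. The opening passes through the full wall thickness.


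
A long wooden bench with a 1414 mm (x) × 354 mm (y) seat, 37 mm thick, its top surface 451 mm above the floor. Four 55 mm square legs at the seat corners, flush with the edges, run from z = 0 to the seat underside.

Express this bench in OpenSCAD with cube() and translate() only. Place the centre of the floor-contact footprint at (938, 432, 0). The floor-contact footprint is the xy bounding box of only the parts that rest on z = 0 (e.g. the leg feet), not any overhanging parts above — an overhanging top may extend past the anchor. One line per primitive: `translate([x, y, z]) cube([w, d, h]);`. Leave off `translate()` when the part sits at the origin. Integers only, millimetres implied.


translate([231, 255, 414]) cube([1414, 354, 37]);
translate([231, 255, 0]) cube([55, 55, 414]);
translate([231, 554, 0]) cube([55, 55, 414]);
translate([1590, 255, 0]) cube([55, 55, 414]);
translate([1590, 554, 0]) cube([55, 55, 414]);


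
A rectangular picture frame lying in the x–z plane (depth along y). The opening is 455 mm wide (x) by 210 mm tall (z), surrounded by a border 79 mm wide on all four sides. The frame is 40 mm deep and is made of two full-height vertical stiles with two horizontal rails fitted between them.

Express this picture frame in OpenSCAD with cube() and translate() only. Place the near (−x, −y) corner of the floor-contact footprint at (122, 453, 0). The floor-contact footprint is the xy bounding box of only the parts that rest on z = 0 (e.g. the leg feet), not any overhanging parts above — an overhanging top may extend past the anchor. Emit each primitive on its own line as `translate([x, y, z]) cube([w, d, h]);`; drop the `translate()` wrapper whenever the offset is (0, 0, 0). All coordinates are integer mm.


translate([122, 453, 0]) cube([79, 40, 368]);
translate([656, 453, 0]) cube([79, 40, 368]);
translate([201, 453, 0]) cube([455, 40, 79]);
translate([201, 453, 289]) cube([455, 40, 79]);


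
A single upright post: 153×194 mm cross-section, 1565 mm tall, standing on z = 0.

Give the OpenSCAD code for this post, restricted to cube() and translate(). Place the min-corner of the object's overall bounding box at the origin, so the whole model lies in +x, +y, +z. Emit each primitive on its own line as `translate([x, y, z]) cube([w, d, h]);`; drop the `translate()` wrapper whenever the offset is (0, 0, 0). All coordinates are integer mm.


cube([153, 194, 1565]);


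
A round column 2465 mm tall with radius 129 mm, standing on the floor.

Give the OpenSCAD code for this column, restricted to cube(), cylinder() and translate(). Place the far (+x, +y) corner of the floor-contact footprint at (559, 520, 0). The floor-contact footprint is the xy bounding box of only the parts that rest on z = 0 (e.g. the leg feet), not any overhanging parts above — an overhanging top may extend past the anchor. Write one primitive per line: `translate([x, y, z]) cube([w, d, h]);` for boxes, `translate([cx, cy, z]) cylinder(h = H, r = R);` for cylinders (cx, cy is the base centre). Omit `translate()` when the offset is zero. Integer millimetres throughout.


translate([430, 391, 0]) cylinder(h = 2465, r = 129);


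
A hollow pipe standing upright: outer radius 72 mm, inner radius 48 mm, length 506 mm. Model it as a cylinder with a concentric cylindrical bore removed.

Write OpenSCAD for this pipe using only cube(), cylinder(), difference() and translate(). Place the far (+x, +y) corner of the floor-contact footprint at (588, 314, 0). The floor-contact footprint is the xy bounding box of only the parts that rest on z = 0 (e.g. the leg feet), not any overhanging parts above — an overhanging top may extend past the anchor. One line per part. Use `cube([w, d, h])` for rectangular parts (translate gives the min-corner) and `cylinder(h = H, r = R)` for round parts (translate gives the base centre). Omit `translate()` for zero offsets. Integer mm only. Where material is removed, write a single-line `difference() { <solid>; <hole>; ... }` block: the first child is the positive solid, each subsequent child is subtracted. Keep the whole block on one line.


difference() { translate([516, 242, 0]) cylinder(h = 506, r = 72); translate([516, 242, 0]) cylinder(h = 506, r = 48); }
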